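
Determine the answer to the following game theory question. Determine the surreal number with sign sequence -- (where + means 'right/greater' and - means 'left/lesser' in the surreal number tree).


Sign expansion: --
Rule: track bounds (lo, hi), initially (-inf, +inf). On '+', the current value becomes lo and we move to the simplest number in (value, hi): value + 1 if hi = +inf, otherwise the midpoint (value + hi)/2. On '-', the current value becomes hi and we move to value - 1 if lo = -inf, otherwise the midpoint (lo + value)/2.
Start at 0.
Step 1: sign = -, move left. Bounds: (-inf, 0). Value = -1
Step 2: sign = -, move left. Bounds: (-inf, -1). Value = -2
The surreal number with sign expansion -- is -2.

-2


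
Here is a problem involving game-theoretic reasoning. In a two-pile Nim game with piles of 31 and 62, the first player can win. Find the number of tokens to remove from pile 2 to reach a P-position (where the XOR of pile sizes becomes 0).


Piles: 31 and 62
Current XOR: 31 XOR 62 = 33 (non-zero, so this is an N-position).
To make the XOR zero, we need to find a move that balances the piles.
For pile 2 (size 62): target = 62 XOR 33 = 31
We reduce pile 2 from 62 to 31.
Tokens removed: 62 - 31 = 31
Verification: 31 XOR 31 = 0

31


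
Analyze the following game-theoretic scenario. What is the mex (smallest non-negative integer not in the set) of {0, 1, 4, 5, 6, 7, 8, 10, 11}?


Set = {0, 1, 4, 5, 6, 7, 8, 10, 11}
0 is in the set.
1 is in the set.
2 is NOT in the set. This is the mex.
mex = 2

2


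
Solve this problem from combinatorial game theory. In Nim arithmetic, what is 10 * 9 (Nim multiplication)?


Nim multiplication is bilinear over XOR: (u XOR v) * w = (u*w) XOR (v*w).
So we split each operand into its bit components and XOR the pairwise Nim products.
10 = 2 + 8 (as XOR of powers of 2).
9 = 1 + 8 (as XOR of powers of 2).
Using the standard Nim-product table on single bits:
  2*2 = 3,   2*4 = 8,   2*8 = 12,
  4*4 = 6,   4*8 = 11,  8*8 = 13,
and  1*x = x (identity), k*l = l*k (commutative).
Pairwise Nim products:
  2 * 1 = 2
  2 * 8 = 12
  8 * 1 = 8
  8 * 8 = 13
XOR them: 2 XOR 12 XOR 8 XOR 13 = 11.
Result: 10 * 9 = 11 (in Nim).

11


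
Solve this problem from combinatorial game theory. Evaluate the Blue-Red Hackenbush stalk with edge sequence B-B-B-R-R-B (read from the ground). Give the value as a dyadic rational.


Edges (from ground): B-B-B-R-R-B
By Berlekamp's sign-expansion rule, a Blue-Red Hackenbush stalk has the value of the surreal number whose sign sequence is the edge sequence with B -> + and R -> -.
Sign sequence: +++--+
Trace the sign expansion in the surreal number tree, starting from 0:
Edge 1: B (sign +) -> bounds (0, +inf), value = 1
Edge 2: B (sign +) -> bounds (1, +inf), value = 2
Edge 3: B (sign +) -> bounds (2, +inf), value = 3
Edge 4: R (sign -) -> bounds (2, 3), value = 5/2
Edge 5: R (sign -) -> bounds (2, 5/2), value = 9/4
Edge 6: B (sign +) -> bounds (9/4, 5/2), value = 19/8
Game value = 19/8

19/8


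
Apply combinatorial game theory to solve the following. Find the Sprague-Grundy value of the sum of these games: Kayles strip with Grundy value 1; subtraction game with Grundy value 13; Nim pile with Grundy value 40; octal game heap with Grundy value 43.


By the Sprague-Grundy theorem, the Grundy value of a sum of games is the XOR of individual Grundy values.
Kayles strip: Grundy value = 1. Running XOR: 0 XOR 1 = 1
subtraction game: Grundy value = 13. Running XOR: 1 XOR 13 = 12
Nim pile: Grundy value = 40. Running XOR: 12 XOR 40 = 36
octal game heap: Grundy value = 43. Running XOR: 36 XOR 43 = 15
The combined Grundy value is 15.

15


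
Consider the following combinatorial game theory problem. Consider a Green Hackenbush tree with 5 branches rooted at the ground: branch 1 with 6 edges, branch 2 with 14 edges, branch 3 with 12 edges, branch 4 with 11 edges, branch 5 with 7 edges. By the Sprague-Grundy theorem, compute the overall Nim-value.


The tree has 5 branches from the ground vertex.
In Green Hackenbush, the Nim-value of a simple path of length k is k.
Branch 1: length 6, Nim-value = 6
Branch 2: length 14, Nim-value = 14
Branch 3: length 12, Nim-value = 12
Branch 4: length 11, Nim-value = 11
Branch 5: length 7, Nim-value = 7
Total Nim-value = XOR of all branch values:
0 XOR 6 = 6
6 XOR 14 = 8
8 XOR 12 = 4
4 XOR 11 = 15
15 XOR 7 = 8
Nim-value of the tree = 8

8


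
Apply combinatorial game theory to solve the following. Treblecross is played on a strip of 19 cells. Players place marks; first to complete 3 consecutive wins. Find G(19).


Treblecross: place X on empty cells; 3-in-a-row wins.
Playing within two cells of an existing X lets the opponent win at once, so sensible play treats the cells i-2..i+2 around each X as dead. The player left with no safe cell loses, so this is a normal-play take-away game on strips of safe cells.
Placing X at cell i (0-indexed) of a strip of k safe cells leaves independent strips of sizes max(0, i-2) and max(0, k-i-3). Hence G(k) = mex{ G(max(0,i-2)) XOR G(max(0,k-i-3)) : 0 <= i < k }, with G(0) = 0.
G(1): splits (0,0):0^0=0 -> mex({0}) = 1
G(2): splits (0,0):0^0=0 -> mex({0}) = 1
G(3): splits (0,0):0^0=0 -> mex({0}) = 1
G(4): splits (0,1):0^1=1 (0,0):0^0=0 -> mex({0, 1}) = 2
G(5): splits (0,2):0^1=1 (0,1):0^1=1 (0,0):0^0=0 -> mex({0, 1}) = 2
G(6) = mex({1}) = 0
G(7) = mex({0, 1, 2}) = 3
G(8) = mex({0, 1, 2}) = 3
G(9) = mex({0, 2}) = 1
G(10) = mex({0, 2, 3}) = 1
G(11) = mex({0, 3}) = 1
G(12) = mex({1, 3}) = 0
G(13) = mex({0, 1, 2, 3}) = 4
G(14) = mex({0, 1, 2}) = 3
G(15) = mex({0, 1, 2}) = 3
G(16) = mex({0, 1, 2, 4}) = 3
G(17) = mex({0, 1, 3, 4}) = 2
G(18) = mex({0, 1, 3, 4}) = 2
G(19) = mex({0, 1, 3, 5}) = 2
Therefore G(19) = 2.

2


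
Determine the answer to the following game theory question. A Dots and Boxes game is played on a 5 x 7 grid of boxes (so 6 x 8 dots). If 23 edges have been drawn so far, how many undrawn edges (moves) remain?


Grid: 5 x 7 boxes, i.e. 6 rows and 8 columns of dots.
Horizontal edges: (rows + 1) * cols = 6 * 7 = 42
Vertical edges: rows * (cols + 1) = 5 * 8 = 40
Total edges: 42 + 40 = 82
Edges drawn: 23
Remaining: 82 - 23 = 59

59


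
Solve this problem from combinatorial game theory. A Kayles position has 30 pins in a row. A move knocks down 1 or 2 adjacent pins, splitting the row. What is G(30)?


Kayles: a move removes 1 or 2 adjacent pins from a contiguous row.
Removing pins from a row of k leaves two independent rows (a, b) with a + b = k - 1 (one pin) or a + b = k - 2 (two pins); an end removal gives a = 0.
By Sprague-Grundy, G(k) = mex{ G(a) XOR G(b) } over all these splits. G(0) = 0.
G(1): splits (0,0):0^0=0 -> mex({0}) = 1
G(2): splits (0,1):0^1=1 (0,0):0^0=0 -> mex({0, 1}) = 2
G(3): splits (0,2):0^2=2 (1,1):1^1=0 (0,1):0^1=1 -> mex({0, 1, 2}) = 3
G(4): splits (0,3):0^3=3 (1,2):1^2=3 (0,2):0^2=2 (1,1):1^1=0 -> mex({0, 2, 3}) = 1
G(5): splits (0,4):0^1=1 (1,3):1^3=2 (2,2):2^2=0 (0,3):0^3=3 (1,2):1^2=3 -> mex({0, 1, 2, 3}) = 4
G(6) = mex({0, 1, 2, 4}) = 3
G(7) = mex({0, 1, 3, 4, 5}) = 2
G(8) = mex({0, 2, 3, 5, 6}) = 1
G(9) = mex({0, 1, 2, 3, 6, 7}) = 4
G(10) = mex({0, 1, 3, 4, 5, 7}) = 2
G(11) = mex({0, 1, 2, 3, 4, 5}) = 6
G(12) = mex({0, 1, 2, 3, 5, 6, 7}) = 4
G(13) = mex({0, 2, 3, 4, 6, 7}) = 1
G(14) = mex({0, 1, 4, 5, 6, 7}) = 2
G(15) = mex({0, 1, 2, 3, 4, 5, 6}) = 7
G(16) = mex({0, 2, 3, 5, 6, 7}) = 1
G(17) = mex({0, 1, 2, 3, 5, 6, 7}) = 4
G(18) = mex({0, 1, 2, 4, 5, 6}) = 3
G(19) = mex({0, 1, 3, 4, 5, 7}) = 2
G(20) = mex({0, 2, 3, 4, 5, 6, 7}) = 1
G(21) = mex({0, 1, 2, 3, 5, 6, 7}) = 4
G(22) = mex({0, 1, 2, 3, 4, 5, 7}) = 6
G(23) = mex({0, 1, 2, 3, 4, 5, 6}) = 7
G(24) = mex({0, 1, 2, 3, 5, 6, 7}) = 4
G(25) = mex({0, 2, 3, 4, 6, 7}) = 1
G(26) = mex({0, 1, 3, 4, 5, 6, 7}) = 2
G(27) = mex({0, 1, 2, 3, 4, 5, 6, 7}) = 8
G(28) = mex({0, 1, 2, 3, 4, 6, 7, 8}) = 5
G(29) = mex({0, 1, 2, 3, 5, 6, 7, 8, 9}) = 4
G(30) = mex({0, 1, 2, 3, 4, 5, 6, 9, 10}) = 7
Therefore G(30) = 7.

7


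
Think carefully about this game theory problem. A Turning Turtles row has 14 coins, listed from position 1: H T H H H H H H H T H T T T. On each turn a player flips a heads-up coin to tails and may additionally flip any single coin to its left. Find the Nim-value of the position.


Coins: H T H H H H H H H T H T T T
Key fact: a single head at position k behaves exactly like a Nim heap of size k (turning it to T and optionally flipping a coin at j < k corresponds to moving the heap from k to j, or to 0), and heads combine as a disjunctive sum (two heads at the same place would cancel, matching j XOR j = 0). So the Nim-value is the XOR of the 1-indexed positions of the heads.
Face-up positions (1-indexed): [1, 3, 4, 5, 6, 7, 8, 9, 11]
XOR 0 with 1: 0 XOR 1 = 1
XOR 1 with 3: 1 XOR 3 = 2
XOR 2 with 4: 2 XOR 4 = 6
XOR 6 with 5: 6 XOR 5 = 3
XOR 3 with 6: 3 XOR 6 = 5
XOR 5 with 7: 5 XOR 7 = 2
XOR 2 with 8: 2 XOR 8 = 10
XOR 10 with 9: 10 XOR 9 = 3
XOR 3 with 11: 3 XOR 11 = 8
Nim-value = 8

8


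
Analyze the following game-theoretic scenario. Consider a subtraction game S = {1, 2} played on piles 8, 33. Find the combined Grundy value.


Subtraction set: {1, 2}
For this subtraction set, G(n) = n mod 3 (period = max + 1 = 3).
Pile 1 (size 8): G(8) = 8 mod 3 = 2
Pile 2 (size 33): G(33) = 33 mod 3 = 0
Total Grundy value = XOR of all: 2 XOR 0 = 2

2


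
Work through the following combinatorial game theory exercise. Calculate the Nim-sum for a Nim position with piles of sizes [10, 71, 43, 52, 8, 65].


We need the XOR (exclusive or) of all pile sizes.
After XOR-ing pile 1 (size 10): 0 XOR 10 = 10
After XOR-ing pile 2 (size 71): 10 XOR 71 = 77
After XOR-ing pile 3 (size 43): 77 XOR 43 = 102
After XOR-ing pile 4 (size 52): 102 XOR 52 = 82
After XOR-ing pile 5 (size 8): 82 XOR 8 = 90
After XOR-ing pile 6 (size 65): 90 XOR 65 = 27
The Nim-value of this position is 27.

27


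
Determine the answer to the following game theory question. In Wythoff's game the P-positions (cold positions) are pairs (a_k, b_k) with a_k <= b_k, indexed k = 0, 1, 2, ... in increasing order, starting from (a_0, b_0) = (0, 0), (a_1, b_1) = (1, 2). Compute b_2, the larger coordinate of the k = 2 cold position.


By Wythoff's theorem, a_k = floor(k * phi) and b_k = floor(k * phi^2) = a_k + k, where phi = (1 + sqrt(5))/2 is the golden ratio.
phi = (1 + sqrt(5))/2 = 1.618034
phi^2 = phi + 1 = 2.618034
k = 2
k * phi^2 = 2 * 2.618034 = 5.236068
b_2 = floor(k * phi^2) = 5 (check: a_2 + k = 3 + 2 = 5)

5


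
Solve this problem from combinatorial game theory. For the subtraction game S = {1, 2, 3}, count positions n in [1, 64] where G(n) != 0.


Subtraction set S = {1, 2, 3}, so G(n) = n mod 4.
G(n) = 0 when n is a multiple of 4.
Multiples of 4 in [1, 64]: 16
N-positions (nonzero Grundy) = 64 - 16 = 48

48


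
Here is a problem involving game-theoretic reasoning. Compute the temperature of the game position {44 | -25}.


The game is {44 | -25}, a switch {a | b} with numbers a > b.
Cooling {a | b} by t gives {a - t | b + t}, which stops being hot when a - t = b + t, i.e. at t = (a - b)/2. So the temperature of a switch is (a - b)/2.
Temperature = (Left option - Right option) / 2
= (44 - (-25)) / 2
= 69 / 2
= 69/2

69/2


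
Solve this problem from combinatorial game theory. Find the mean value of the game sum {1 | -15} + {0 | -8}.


G1 = {1 | -15}, G2 = {0 | -8}
Each is a switch {a | b} with numbers a > b; its mean value is (a + b)/2, and mean value is additive over game sums: m(G1 + G2) = m(G1) + m(G2).
Mean of G1 = (1 + (-15))/2 = -14/2 = -7
Mean of G2 = (0 + (-8))/2 = -8/2 = -4
Mean of G1 + G2 = -7 + -4 = -11

-11


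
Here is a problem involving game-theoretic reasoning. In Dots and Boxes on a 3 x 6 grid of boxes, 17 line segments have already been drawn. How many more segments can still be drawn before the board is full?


Grid: 3 x 6 boxes, i.e. 4 rows and 7 columns of dots.
Horizontal edges: (rows + 1) * cols = 4 * 6 = 24
Vertical edges: rows * (cols + 1) = 3 * 7 = 21
Total edges: 24 + 21 = 45
Edges drawn: 17
Remaining: 45 - 17 = 28

28


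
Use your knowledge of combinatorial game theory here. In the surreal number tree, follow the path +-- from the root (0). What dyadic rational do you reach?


Sign expansion: +--
Rule: track bounds (lo, hi), initially (-inf, +inf). On '+', the current value becomes lo and we move to the simplest number in (value, hi): value + 1 if hi = +inf, otherwise the midpoint (value + hi)/2. On '-', the current value becomes hi and we move to value - 1 if lo = -inf, otherwise the midpoint (lo + value)/2.
Start at 0.
Step 1: sign = +, move right. Bounds: (0, +inf). Value = 1
Step 2: sign = -, move left. Bounds: (0, 1). Value = 1/2
Step 3: sign = -, move left. Bounds: (0, 1/2). Value = 1/4
The surreal number with sign expansion +-- is 1/4.

1/4


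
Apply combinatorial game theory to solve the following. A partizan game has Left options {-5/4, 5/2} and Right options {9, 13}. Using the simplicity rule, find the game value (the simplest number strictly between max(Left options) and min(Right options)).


Left options: {-5/4, 5/2}, max = 5/2
Right options: {9, 13}, min = 9
All options are numbers and max(Left) < min(Right), so by the simplicity theorem the value is the simplest (earliest-born) number strictly between 5/2 and 9.
Integers 3 through 8 all lie strictly between 5/2 and 9.
Among integers, the simplest (lowest birthday = smallest |n|; 0 is born on day 0, +-n on day n) is 3.
No non-integer in the interval can be simpler: if x is a non-integer in the interval, then floor(x) or ceil(x) also lies in the interval (the interval contains an integer), and both are proper prefixes of x's sign expansion, i.e. born earlier. So the game value is 3.
Game value = 3

3


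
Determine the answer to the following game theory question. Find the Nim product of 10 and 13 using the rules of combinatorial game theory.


Nim multiplication is bilinear over XOR: (u XOR v) * w = (u*w) XOR (v*w).
So we split each operand into its bit components and XOR the pairwise Nim products.
10 = 2 + 8 (as XOR of powers of 2).
13 = 1 + 4 + 8 (as XOR of powers of 2).
Using the standard Nim-product table on single bits:
  2*2 = 3,   2*4 = 8,   2*8 = 12,
  4*4 = 6,   4*8 = 11,  8*8 = 13,
and  1*x = x (identity), k*l = l*k (commutative).
Pairwise Nim products:
  2 * 1 = 2
  2 * 4 = 8
  2 * 8 = 12
  8 * 1 = 8
  8 * 4 = 11
  8 * 8 = 13
XOR them: 2 XOR 8 XOR 12 XOR 8 XOR 11 XOR 13 = 8.
Result: 10 * 13 = 8 (in Nim).

8


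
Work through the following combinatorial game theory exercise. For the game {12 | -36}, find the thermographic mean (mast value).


Game = {12 | -36}, a switch {a | b} with numbers a > b.
Its thermograph has left wall a - t and right wall b + t, which meet at t = (a - b)/2, where both equal (a + b)/2. So the mast (mean value) is at (a + b)/2.
Mean = (12 + (-36))/2 = -24/2 = -12

-12


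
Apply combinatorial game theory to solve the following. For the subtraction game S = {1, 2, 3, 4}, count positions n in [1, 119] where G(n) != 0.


Subtraction set S = {1, 2, 3, 4}, so G(n) = n mod 5.
G(n) = 0 when n is a multiple of 5.
Multiples of 5 in [1, 119]: 23
N-positions (nonzero Grundy) = 119 - 23 = 96

96


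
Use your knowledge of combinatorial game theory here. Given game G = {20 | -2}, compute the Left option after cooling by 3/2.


Original game: {20 | -2} (a switch {a | b} with a > b).
Cooling by t (for t below the temperature (a - b)/2 = 11) taxes each move by t: {a | b} cooled by t is {a - t | b + t}.
Cooling amount: t = 3/2
Cooled Left option: 20 - 3/2 = 37/2
Cooled Right option: -2 + 3/2 = -1/2
Cooled game: {37/2 | -1/2}
Left option = 37/2

37/2


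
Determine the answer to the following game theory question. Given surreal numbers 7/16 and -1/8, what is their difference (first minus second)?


x = 7/16, y = -1/8
Converting to common denominator: 16
x = 7/16, y = -2/16
x - y = 7/16 - -1/8 = 9/16

9/16


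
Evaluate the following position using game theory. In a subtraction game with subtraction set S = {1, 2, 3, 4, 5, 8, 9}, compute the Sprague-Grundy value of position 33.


The subtraction set is S = {1, 2, 3, 4, 5, 8, 9}.
G(k) = mex{ G(k - s) : s in S, s <= k }. We compute iteratively: G(0) = 0.
G(1) = mex({0}) = 1
G(2) = mex({0, 1}) = 2
G(3) = mex({0, 1, 2}) = 3
G(4) = mex({0, 1, 2, 3}) = 4
G(5) = mex({0, 1, 2, 3, 4}) = 5
G(6) = mex({1, 2, 3, 4, 5}) = 0
G(7) = mex({0, 2, 3, 4, 5}) = 1
G(8) = mex({0, 1, 3, 4, 5}) = 2
G(9) = mex({0, 1, 2, 4, 5}) = 3
G(10) = mex({0, 1, 2, 3, 5}) = 4
G(11) = mex({0, 1, 2, 3, 4}) = 5
G(12) = mex({1, 2, 3, 4, 5}) = 0
G(13) = mex({0, 2, 3, 4, 5}) = 1
G(14) = mex({0, 1, 3, 4, 5}) = 2
Observe that G(6)..G(14) = 0, 1, 2, 3, 4, 5, 0, 1, 2 repeats G(0)..G(8) = 0, 1, 2, 3, 4, 5, 0, 1, 2.
For k >= max(S) = 9, G(k) is determined by the previous 9 values G(k-9)..G(k-1); a window of 9 consecutive values has recurred shifted by 6, so by induction G(k + 6) = G(k) for all k >= 0: the sequence is periodic from the start with period 6.
One period: G(0..5) = 0, 1, 2, 3, 4, 5.
33 mod 6 = 3, so G(33) = G(3) = 3.

3


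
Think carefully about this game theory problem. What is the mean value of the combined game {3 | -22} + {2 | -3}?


G1 = {3 | -22}, G2 = {2 | -3}
Each is a switch {a | b} with numbers a > b; its mean value is (a + b)/2, and mean value is additive over game sums: m(G1 + G2) = m(G1) + m(G2).
Mean of G1 = (3 + (-22))/2 = -19/2 = -19/2
Mean of G2 = (2 + (-3))/2 = -1/2 = -1/2
Mean of G1 + G2 = -19/2 + -1/2 = -10

-10


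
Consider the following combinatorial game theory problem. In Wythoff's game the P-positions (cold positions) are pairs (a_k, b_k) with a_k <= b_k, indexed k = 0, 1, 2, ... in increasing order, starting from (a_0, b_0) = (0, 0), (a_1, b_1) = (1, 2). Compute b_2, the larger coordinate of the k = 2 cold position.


By Wythoff's theorem, a_k = floor(k * phi) and b_k = floor(k * phi^2) = a_k + k, where phi = (1 + sqrt(5))/2 is the golden ratio.
phi = (1 + sqrt(5))/2 = 1.618034
phi^2 = phi + 1 = 2.618034
k = 2
k * phi^2 = 2 * 2.618034 = 5.236068
b_2 = floor(k * phi^2) = 5 (check: a_2 + k = 3 + 2 = 5)

5


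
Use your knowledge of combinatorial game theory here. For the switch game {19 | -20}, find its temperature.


The game is {19 | -20}, a switch {a | b} with numbers a > b.
Cooling {a | b} by t gives {a - t | b + t}, which stops being hot when a - t = b + t, i.e. at t = (a - b)/2. So the temperature of a switch is (a - b)/2.
Temperature = (Left option - Right option) / 2
= (19 - (-20)) / 2
= 39 / 2
= 39/2

39/2


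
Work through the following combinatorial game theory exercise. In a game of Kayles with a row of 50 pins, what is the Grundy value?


Kayles: a move removes 1 or 2 adjacent pins from a contiguous row.
Removing pins from a row of k leaves two independent rows (a, b) with a + b = k - 1 (one pin) or a + b = k - 2 (two pins); an end removal gives a = 0.
By Sprague-Grundy, G(k) = mex{ G(a) XOR G(b) } over all these splits. G(0) = 0.
G(1): splits (0,0):0^0=0 -> mex({0}) = 1
G(2): splits (0,1):0^1=1 (0,0):0^0=0 -> mex({0, 1}) = 2
G(3): splits (0,2):0^2=2 (1,1):1^1=0 (0,1):0^1=1 -> mex({0, 1, 2}) = 3
G(4): splits (0,3):0^3=3 (1,2):1^2=3 (0,2):0^2=2 (1,1):1^1=0 -> mex({0, 2, 3}) = 1
G(5): splits (0,4):0^1=1 (1,3):1^3=2 (2,2):2^2=0 (0,3):0^3=3 (1,2):1^2=3 -> mex({0, 1, 2, 3}) = 4
G(6) = mex({0, 1, 2, 4}) = 3
G(7) = mex({0, 1, 3, 4, 5}) = 2
G(8) = mex({0, 2, 3, 5, 6}) = 1
G(9) = mex({0, 1, 2, 3, 6, 7}) = 4
G(10) = mex({0, 1, 3, 4, 5, 7}) = 2
G(11) = mex({0, 1, 2, 3, 4, 5}) = 6
G(12) = mex({0, 1, 2, 3, 5, 6, 7}) = 4
G(13) = mex({0, 2, 3, 4, 6, 7}) = 1
G(14) = mex({0, 1, 4, 5, 6, 7}) = 2
G(15) = mex({0, 1, 2, 3, 4, 5, 6}) = 7
G(16) = mex({0, 2, 3, 5, 6, 7}) = 1
G(17) = mex({0, 1, 2, 3, 5, 6, 7}) = 4
G(18) = mex({0, 1, 2, 4, 5, 6}) = 3
G(19) = mex({0, 1, 3, 4, 5, 7}) = 2
G(20) = mex({0, 2, 3, 4, 5, 6, 7}) = 1
G(21) = mex({0, 1, 2, 3, 5, 6, 7}) = 4
G(22) = mex({0, 1, 2, 3, 4, 5, 7}) = 6
G(23) = mex({0, 1, 2, 3, 4, 5, 6}) = 7
G(24) = mex({0, 1, 2, 3, 5, 6, 7}) = 4
G(25) = mex({0, 2, 3, 4, 6, 7}) = 1
G(26) = mex({0, 1, 3, 4, 5, 6, 7}) = 2
G(27) = mex({0, 1, 2, 3, 4, 5, 6, 7}) = 8
G(28) = mex({0, 1, 2, 3, 4, 6, 7, 8}) = 5
G(29) = mex({0, 1, 2, 3, 5, 6, 7, 8, 9}) = 4
G(30) = mex({0, 1, 2, 3, 4, 5, 6, 9, 10}) = 7
G(31) = mex({0, 1, 3, 4, 5, 7, 10, 11}) = 2
G(32) = mex({0, 2, 3, 4, 5, 6, 7, 9, 11}) = 1
G(33) = mex({0, 1, 2, 3, 4, 5, 6, 7, 9, 12}) = 8
G(34) = mex({0, 1, 2, 3, 4, 5, 7, 8, 11, 12}) = 6
G(35) = mex({0, 1, 2, 3, 4, 5, 6, 8, 9, 10, 11}) = 7
G(36) = mex({0, 1, 2, 3, 5, 6, 7, 9, 10}) = 4
G(37) = mex({0, 2, 3, 4, 6, 7, 9, 10, 11, 12}) = 1
G(38) = mex({0, 1, 3, 4, 5, 6, 7, 9, 10, 11, 12}) = 2
G(39) = mex({0, 1, 2, 4, 5, 6, 7, 9, 10, 12, 14}) = 3
G(40) = mex({0, 2, 3, 4, 6, 7, 11, 12, 14}) = 1
G(41) = mex({0, 1, 2, 3, 5, 6, 7, 9, 10, 11, 12}) = 4
G(42) = mex({0, 1, 2, 3, 4, 5, 6, 9, 10}) = 7
G(43) = mex({0, 1, 3, 4, 5, 7, 9, 10, 12, 15}) = 2
G(44) = mex({0, 2, 3, 4, 5, 6, 7, 9, 10, 12, 15}) = 1
G(45) = mex({0, 1, 2, 3, 4, 5, 6, 7, 9, 10, 12, 14}) = 8
G(46) = mex({0, 1, 3, 4, 5, 7, 8, 11, 12, 14}) = 2
G(47) = mex({0, 1, 2, 3, 4, 5, 6, 8, 9, 10, 11, 12}) = 7
G(48) = mex({0, 1, 2, 3, 5, 6, 7, 9, 10}) = 4
G(49) = mex({0, 2, 3, 4, 6, 7, 9, 10, 11, 12, 15}) = 1
G(50) = mex({0, 1, 4, 5, 6, 7, 9, 11, 12, 14, 15}) = 2
Therefore G(50) = 2.

2


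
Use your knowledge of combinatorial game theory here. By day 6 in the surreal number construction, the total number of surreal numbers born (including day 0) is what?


Day 0: {|} = 0 is born. Count = 1.
Day n: the number of surreal numbers born by day n is 2^(n+1) - 1.
By day 0: 2^1 - 1 = 1
By day 1: 2^2 - 1 = 3
By day 2: 2^3 - 1 = 7
By day 3: 2^4 - 1 = 15
By day 4: 2^5 - 1 = 31
By day 5: 2^6 - 1 = 63
By day 6: 2^7 - 1 = 127
By day 6: 127 surreal numbers.

127


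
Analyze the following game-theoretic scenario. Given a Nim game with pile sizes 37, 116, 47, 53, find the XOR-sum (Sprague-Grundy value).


We need the XOR (exclusive or) of all pile sizes.
After XOR-ing pile 1 (size 37): 0 XOR 37 = 37
After XOR-ing pile 2 (size 116): 37 XOR 116 = 81
After XOR-ing pile 3 (size 47): 81 XOR 47 = 126
After XOR-ing pile 4 (size 53): 126 XOR 53 = 75
The Nim-value of this position is 75.

75


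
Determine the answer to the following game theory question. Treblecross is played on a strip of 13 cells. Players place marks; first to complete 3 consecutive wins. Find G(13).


Treblecross: place X on empty cells; 3-in-a-row wins.
Playing within two cells of an existing X lets the opponent win at once, so sensible play treats the cells i-2..i+2 around each X as dead. The player left with no safe cell loses, so this is a normal-play take-away game on strips of safe cells.
Placing X at cell i (0-indexed) of a strip of k safe cells leaves independent strips of sizes max(0, i-2) and max(0, k-i-3). Hence G(k) = mex{ G(max(0,i-2)) XOR G(max(0,k-i-3)) : 0 <= i < k }, with G(0) = 0.
G(1): splits (0,0):0^0=0 -> mex({0}) = 1
G(2): splits (0,0):0^0=0 -> mex({0}) = 1
G(3): splits (0,0):0^0=0 -> mex({0}) = 1
G(4): splits (0,1):0^1=1 (0,0):0^0=0 -> mex({0, 1}) = 2
G(5): splits (0,2):0^1=1 (0,1):0^1=1 (0,0):0^0=0 -> mex({0, 1}) = 2
G(6) = mex({1}) = 0
G(7) = mex({0, 1, 2}) = 3
G(8) = mex({0, 1, 2}) = 3
G(9) = mex({0, 2}) = 1
G(10) = mex({0, 2, 3}) = 1
G(11) = mex({0, 3}) = 1
G(12) = mex({1, 3}) = 0
G(13) = mex({0, 1, 2, 3}) = 4
Therefore G(13) = 4.

4


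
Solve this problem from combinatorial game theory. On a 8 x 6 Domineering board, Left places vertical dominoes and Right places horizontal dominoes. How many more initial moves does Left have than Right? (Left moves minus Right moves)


Board is 8 x 6 (rows x cols).
Left (vertical) placements: (rows-1) * cols = 7 * 6 = 42
Right (horizontal) placements: rows * (cols-1) = 8 * 5 = 40
Advantage = Left - Right = 42 - 40 = 2

2


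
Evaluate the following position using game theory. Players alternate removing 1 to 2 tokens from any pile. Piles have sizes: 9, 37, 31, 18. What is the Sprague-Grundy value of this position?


Subtraction set: {1, 2}
For this subtraction set, G(n) = n mod 3 (period = max + 1 = 3).
Pile 1 (size 9): G(9) = 9 mod 3 = 0
Pile 2 (size 37): G(37) = 37 mod 3 = 1
Pile 3 (size 31): G(31) = 31 mod 3 = 1
Pile 4 (size 18): G(18) = 18 mod 3 = 0
Total Grundy value = XOR of all: 0 XOR 1 XOR 1 XOR 0 = 0

0


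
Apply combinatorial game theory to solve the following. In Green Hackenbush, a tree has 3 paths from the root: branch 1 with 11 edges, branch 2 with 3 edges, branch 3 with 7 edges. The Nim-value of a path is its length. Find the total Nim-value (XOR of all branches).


The tree has 3 branches from the ground vertex.
In Green Hackenbush, the Nim-value of a simple path of length k is k.
Branch 1: length 11, Nim-value = 11
Branch 2: length 3, Nim-value = 3
Branch 3: length 7, Nim-value = 7
Total Nim-value = XOR of all branch values:
0 XOR 11 = 11
11 XOR 3 = 8
8 XOR 7 = 15
Nim-value of the tree = 15

15


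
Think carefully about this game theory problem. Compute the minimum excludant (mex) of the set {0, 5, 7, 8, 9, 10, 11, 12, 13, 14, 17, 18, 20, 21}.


Set = {0, 5, 7, 8, 9, 10, 11, 12, 13, 14, 17, 18, 20, 21}
0 is in the set.
1 is NOT in the set. This is the mex.
mex = 1

1


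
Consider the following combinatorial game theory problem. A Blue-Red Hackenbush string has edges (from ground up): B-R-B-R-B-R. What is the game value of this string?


Edges (from ground): B-R-B-R-B-R
By Berlekamp's sign-expansion rule, a Blue-Red Hackenbush stalk has the value of the surreal number whose sign sequence is the edge sequence with B -> + and R -> -.
Sign sequence: +-+-+-
Trace the sign expansion in the surreal number tree, starting from 0:
Edge 1: B (sign +) -> bounds (0, +inf), value = 1
Edge 2: R (sign -) -> bounds (0, 1), value = 1/2
Edge 3: B (sign +) -> bounds (1/2, 1), value = 3/4
Edge 4: R (sign -) -> bounds (1/2, 3/4), value = 5/8
Edge 5: B (sign +) -> bounds (5/8, 3/4), value = 11/16
Edge 6: R (sign -) -> bounds (5/8, 11/16), value = 21/32
Game value = 21/32

21/32


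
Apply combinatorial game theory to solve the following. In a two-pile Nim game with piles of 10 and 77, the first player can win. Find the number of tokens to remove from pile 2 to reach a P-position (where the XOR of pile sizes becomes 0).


Piles: 10 and 77
Current XOR: 10 XOR 77 = 71 (non-zero, so this is an N-position).
To make the XOR zero, we need to find a move that balances the piles.
For pile 2 (size 77): target = 77 XOR 71 = 10
We reduce pile 2 from 77 to 10.
Tokens removed: 77 - 10 = 67
Verification: 10 XOR 10 = 0

67


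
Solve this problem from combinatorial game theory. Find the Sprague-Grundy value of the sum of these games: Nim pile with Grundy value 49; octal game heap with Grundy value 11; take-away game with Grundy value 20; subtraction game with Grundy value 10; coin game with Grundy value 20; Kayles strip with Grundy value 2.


By the Sprague-Grundy theorem, the Grundy value of a sum of games is the XOR of individual Grundy values.
Nim pile: Grundy value = 49. Running XOR: 0 XOR 49 = 49
octal game heap: Grundy value = 11. Running XOR: 49 XOR 11 = 58
take-away game: Grundy value = 20. Running XOR: 58 XOR 20 = 46
subtraction game: Grundy value = 10. Running XOR: 46 XOR 10 = 36
coin game: Grundy value = 20. Running XOR: 36 XOR 20 = 48
Kayles strip: Grundy value = 2. Running XOR: 48 XOR 2 = 50
The combined Grundy value is 50.

50


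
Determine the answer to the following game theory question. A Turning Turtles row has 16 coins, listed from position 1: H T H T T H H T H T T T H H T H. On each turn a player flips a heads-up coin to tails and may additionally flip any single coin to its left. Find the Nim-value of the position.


Coins: H T H T T H H T H T T T H H T H
Key fact: a single head at position k behaves exactly like a Nim heap of size k (turning it to T and optionally flipping a coin at j < k corresponds to moving the heap from k to j, or to 0), and heads combine as a disjunctive sum (two heads at the same place would cancel, matching j XOR j = 0). So the Nim-value is the XOR of the 1-indexed positions of the heads.
Face-up positions (1-indexed): [1, 3, 6, 7, 9, 13, 14, 16]
XOR 0 with 1: 0 XOR 1 = 1
XOR 1 with 3: 1 XOR 3 = 2
XOR 2 with 6: 2 XOR 6 = 4
XOR 4 with 7: 4 XOR 7 = 3
XOR 3 with 9: 3 XOR 9 = 10
XOR 10 with 13: 10 XOR 13 = 7
XOR 7 with 14: 7 XOR 14 = 9
XOR 9 with 16: 9 XOR 16 = 25
Nim-value = 25

25


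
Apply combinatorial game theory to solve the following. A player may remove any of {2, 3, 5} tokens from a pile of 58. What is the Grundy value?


The subtraction set is S = {2, 3, 5}.
G(k) = mex{ G(k - s) : s in S, s <= k }. We compute iteratively: G(0) = 0.
G(1) = mex({}) = 0
G(2) = mex({0}) = 1
G(3) = mex({0}) = 1
G(4) = mex({0, 1}) = 2
G(5) = mex({0, 1}) = 2
G(6) = mex({0, 1, 2}) = 3
G(7) = mex({1, 2}) = 0
G(8) = mex({1, 2, 3}) = 0
G(9) = mex({0, 2, 3}) = 1
G(10) = mex({0, 2}) = 1
G(11) = mex({0, 1, 3}) = 2
Observe that G(7)..G(11) = 0, 0, 1, 1, 2 repeats G(0)..G(4) = 0, 0, 1, 1, 2.
For k >= max(S) = 5, G(k) is determined by the previous 5 values G(k-5)..G(k-1); a window of 5 consecutive values has recurred shifted by 7, so by induction G(k + 7) = G(k) for all k >= 0: the sequence is periodic from the start with period 7.
One period: G(0..6) = 0, 0, 1, 1, 2, 2, 3.
58 mod 7 = 2, so G(58) = G(2) = 1.

1


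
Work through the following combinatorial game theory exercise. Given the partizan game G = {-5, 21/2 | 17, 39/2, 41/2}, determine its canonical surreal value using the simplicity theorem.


Left options: {-5, 21/2}, max = 21/2
Right options: {17, 39/2, 41/2}, min = 17
All options are numbers and max(Left) < min(Right), so by the simplicity theorem the value is the simplest (earliest-born) number strictly between 21/2 and 17.
Integers 11 through 16 all lie strictly between 21/2 and 17.
Among integers, the simplest (lowest birthday = smallest |n|; 0 is born on day 0, +-n on day n) is 11.
No non-integer in the interval can be simpler: if x is a non-integer in the interval, then floor(x) or ceil(x) also lies in the interval (the interval contains an integer), and both are proper prefixes of x's sign expansion, i.e. born earlier. So the game value is 11.
Game value = 11

11


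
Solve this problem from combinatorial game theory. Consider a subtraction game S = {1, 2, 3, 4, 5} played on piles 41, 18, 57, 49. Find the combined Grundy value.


Subtraction set: {1, 2, 3, 4, 5}
For this subtraction set, G(n) = n mod 6 (period = max + 1 = 6).
Pile 1 (size 41): G(41) = 41 mod 6 = 5
Pile 2 (size 18): G(18) = 18 mod 6 = 0
Pile 3 (size 57): G(57) = 57 mod 6 = 3
Pile 4 (size 49): G(49) = 49 mod 6 = 1
Total Grundy value = XOR of all: 5 XOR 0 XOR 3 XOR 1 = 7

7


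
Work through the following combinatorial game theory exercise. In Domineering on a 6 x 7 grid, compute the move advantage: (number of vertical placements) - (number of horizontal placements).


Board is 6 x 7 (rows x cols).
Left (vertical) placements: (rows-1) * cols = 5 * 7 = 35
Right (horizontal) placements: rows * (cols-1) = 6 * 6 = 36
Advantage = Left - Right = 35 - 36 = -1

-1


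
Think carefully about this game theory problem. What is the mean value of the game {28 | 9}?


Game = {28 | 9}, a switch {a | b} with numbers a > b.
Its thermograph has left wall a - t and right wall b + t, which meet at t = (a - b)/2, where both equal (a + b)/2. So the mast (mean value) is at (a + b)/2.
Mean = (28 + (9))/2 = 37/2 = 37/2

37/2


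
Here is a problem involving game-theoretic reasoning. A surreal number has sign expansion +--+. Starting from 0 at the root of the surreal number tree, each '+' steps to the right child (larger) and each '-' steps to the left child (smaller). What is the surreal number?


Sign expansion: +--+
Rule: track bounds (lo, hi), initially (-inf, +inf). On '+', the current value becomes lo and we move to the simplest number in (value, hi): value + 1 if hi = +inf, otherwise the midpoint (value + hi)/2. On '-', the current value becomes hi and we move to value - 1 if lo = -inf, otherwise the midpoint (lo + value)/2.
Start at 0.
Step 1: sign = +, move right. Bounds: (0, +inf). Value = 1
Step 2: sign = -, move left. Bounds: (0, 1). Value = 1/2
Step 3: sign = -, move left. Bounds: (0, 1/2). Value = 1/4
Step 4: sign = +, move right. Bounds: (1/4, 1/2). Value = 3/8
The surreal number with sign expansion +--+ is 3/8.

3/8


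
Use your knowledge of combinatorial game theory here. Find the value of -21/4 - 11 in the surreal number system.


x = -21/4, y = 11
Converting to common denominator: 4
x = -21/4, y = 44/4
x - y = -21/4 - 11 = -65/4

-65/4


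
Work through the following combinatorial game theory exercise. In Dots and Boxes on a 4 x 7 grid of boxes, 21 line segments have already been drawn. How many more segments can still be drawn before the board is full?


Grid: 4 x 7 boxes, i.e. 5 rows and 8 columns of dots.
Horizontal edges: (rows + 1) * cols = 5 * 7 = 35
Vertical edges: rows * (cols + 1) = 4 * 8 = 32
Total edges: 35 + 32 = 67
Edges drawn: 21
Remaining: 67 - 21 = 46

46


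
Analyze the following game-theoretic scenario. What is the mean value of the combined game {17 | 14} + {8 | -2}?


G1 = {17 | 14}, G2 = {8 | -2}
Each is a switch {a | b} with numbers a > b; its mean value is (a + b)/2, and mean value is additive over game sums: m(G1 + G2) = m(G1) + m(G2).
Mean of G1 = (17 + (14))/2 = 31/2 = 31/2
Mean of G2 = (8 + (-2))/2 = 6/2 = 3
Mean of G1 + G2 = 31/2 + 3 = 37/2

37/2


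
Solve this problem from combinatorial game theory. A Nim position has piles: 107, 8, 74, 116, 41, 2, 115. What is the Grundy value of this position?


We need the XOR (exclusive or) of all pile sizes.
After XOR-ing pile 1 (size 107): 0 XOR 107 = 107
After XOR-ing pile 2 (size 8): 107 XOR 8 = 99
After XOR-ing pile 3 (size 74): 99 XOR 74 = 41
After XOR-ing pile 4 (size 116): 41 XOR 116 = 93
After XOR-ing pile 5 (size 41): 93 XOR 41 = 116
After XOR-ing pile 6 (size 2): 116 XOR 2 = 118
After XOR-ing pile 7 (size 115): 118 XOR 115 = 5
The Nim-value of this position is 5.

5


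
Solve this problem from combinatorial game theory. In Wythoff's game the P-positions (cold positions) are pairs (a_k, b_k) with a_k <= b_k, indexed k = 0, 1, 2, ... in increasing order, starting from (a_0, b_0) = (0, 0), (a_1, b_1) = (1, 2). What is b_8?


By Wythoff's theorem, a_k = floor(k * phi) and b_k = floor(k * phi^2) = a_k + k, where phi = (1 + sqrt(5))/2 is the golden ratio.
phi = (1 + sqrt(5))/2 = 1.618034
phi^2 = phi + 1 = 2.618034
k = 8
k * phi^2 = 8 * 2.618034 = 20.944272
b_8 = floor(k * phi^2) = 20 (check: a_8 + k = 12 + 8 = 20)

20


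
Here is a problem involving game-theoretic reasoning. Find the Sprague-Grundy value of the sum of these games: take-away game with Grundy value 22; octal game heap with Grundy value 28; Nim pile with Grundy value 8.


By the Sprague-Grundy theorem, the Grundy value of a sum of games is the XOR of individual Grundy values.
take-away game: Grundy value = 22. Running XOR: 0 XOR 22 = 22
octal game heap: Grundy value = 28. Running XOR: 22 XOR 28 = 10
Nim pile: Grundy value = 8. Running XOR: 10 XOR 8 = 2
The combined Grundy value is 2.

2


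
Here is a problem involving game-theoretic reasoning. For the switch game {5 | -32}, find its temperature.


The game is {5 | -32}, a switch {a | b} with numbers a > b.
Cooling {a | b} by t gives {a - t | b + t}, which stops being hot when a - t = b + t, i.e. at t = (a - b)/2. So the temperature of a switch is (a - b)/2.
Temperature = (Left option - Right option) / 2
= (5 - (-32)) / 2
= 37 / 2
= 37/2

37/2


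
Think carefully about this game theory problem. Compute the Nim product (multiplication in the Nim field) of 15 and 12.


Nim multiplication is bilinear over XOR: (u XOR v) * w = (u*w) XOR (v*w).
So we split each operand into its bit components and XOR the pairwise Nim products.
15 = 1 + 2 + 4 + 8 (as XOR of powers of 2).
12 = 4 + 8 (as XOR of powers of 2).
Using the standard Nim-product table on single bits:
  2*2 = 3,   2*4 = 8,   2*8 = 12,
  4*4 = 6,   4*8 = 11,  8*8 = 13,
and  1*x = x (identity), k*l = l*k (commutative).
Pairwise Nim products:
  1 * 4 = 4
  1 * 8 = 8
  2 * 4 = 8
  2 * 8 = 12
  4 * 4 = 6
  4 * 8 = 11
  8 * 4 = 11
  8 * 8 = 13
XOR them: 4 XOR 8 XOR 8 XOR 12 XOR 6 XOR 11 XOR 11 XOR 13 = 3.
Result: 15 * 12 = 3 (in Nim).

3


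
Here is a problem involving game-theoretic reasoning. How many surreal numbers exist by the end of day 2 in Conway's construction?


Day 0: {|} = 0 is born. Count = 1.
Day n: the number of surreal numbers born by day n is 2^(n+1) - 1.
By day 0: 2^1 - 1 = 1
By day 1: 2^2 - 1 = 3
By day 2: 2^3 - 1 = 7
By day 2: 7 surreal numbers.

7


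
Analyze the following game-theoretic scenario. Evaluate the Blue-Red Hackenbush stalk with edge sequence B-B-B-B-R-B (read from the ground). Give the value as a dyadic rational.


Edges (from ground): B-B-B-B-R-B
By Berlekamp's sign-expansion rule, a Blue-Red Hackenbush stalk has the value of the surreal number whose sign sequence is the edge sequence with B -> + and R -> -.
Sign sequence: ++++-+
Trace the sign expansion in the surreal number tree, starting from 0:
Edge 1: B (sign +) -> bounds (0, +inf), value = 1
Edge 2: B (sign +) -> bounds (1, +inf), value = 2
Edge 3: B (sign +) -> bounds (2, +inf), value = 3
Edge 4: B (sign +) -> bounds (3, +inf), value = 4
Edge 5: R (sign -) -> bounds (3, 4), value = 7/2
Edge 6: B (sign +) -> bounds (7/2, 4), value = 15/4
Game value = 15/4

15/4


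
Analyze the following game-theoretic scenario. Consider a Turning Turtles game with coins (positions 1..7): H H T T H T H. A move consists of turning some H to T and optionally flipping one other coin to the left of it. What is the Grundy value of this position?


Coins: H H T T H T H
Key fact: a single head at position k behaves exactly like a Nim heap of size k (turning it to T and optionally flipping a coin at j < k corresponds to moving the heap from k to j, or to 0), and heads combine as a disjunctive sum (two heads at the same place would cancel, matching j XOR j = 0). So the Nim-value is the XOR of the 1-indexed positions of the heads.
Face-up positions (1-indexed): [1, 2, 5, 7]
XOR 0 with 1: 0 XOR 1 = 1
XOR 1 with 2: 1 XOR 2 = 3
XOR 3 with 5: 3 XOR 5 = 6
XOR 6 with 7: 6 XOR 7 = 1
Nim-value = 1

1


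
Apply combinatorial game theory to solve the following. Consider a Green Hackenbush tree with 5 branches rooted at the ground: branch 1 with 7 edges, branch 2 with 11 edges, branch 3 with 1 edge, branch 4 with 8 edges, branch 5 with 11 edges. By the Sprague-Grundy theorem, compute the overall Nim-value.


The tree has 5 branches from the ground vertex.
In Green Hackenbush, the Nim-value of a simple path of length k is k.
Branch 1: length 7, Nim-value = 7
Branch 2: length 11, Nim-value = 11
Branch 3: length 1, Nim-value = 1
Branch 4: length 8, Nim-value = 8
Branch 5: length 11, Nim-value = 11
Total Nim-value = XOR of all branch values:
0 XOR 7 = 7
7 XOR 11 = 12
12 XOR 1 = 13
13 XOR 8 = 5
5 XOR 11 = 14
Nim-value of the tree = 14

14


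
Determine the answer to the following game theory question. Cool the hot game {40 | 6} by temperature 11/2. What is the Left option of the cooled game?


Original game: {40 | 6} (a switch {a | b} with a > b).
Cooling by t (for t below the temperature (a - b)/2 = 17) taxes each move by t: {a | b} cooled by t is {a - t | b + t}.
Cooling amount: t = 11/2
Cooled Left option: 40 - 11/2 = 69/2
Cooled Right option: 6 + 11/2 = 23/2
Cooled game: {69/2 | 23/2}
Left option = 69/2

69/2


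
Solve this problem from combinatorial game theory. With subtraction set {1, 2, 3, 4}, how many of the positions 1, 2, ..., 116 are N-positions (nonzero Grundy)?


Subtraction set S = {1, 2, 3, 4}, so G(n) = n mod 5.
G(n) = 0 when n is a multiple of 5.
Multiples of 5 in [1, 116]: 23
N-positions (nonzero Grundy) = 116 - 23 = 93

93


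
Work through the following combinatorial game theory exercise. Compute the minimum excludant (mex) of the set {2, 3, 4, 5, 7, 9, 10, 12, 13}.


Set = {2, 3, 4, 5, 7, 9, 10, 12, 13}
0 is NOT in the set. This is the mex.
mex = 0

0


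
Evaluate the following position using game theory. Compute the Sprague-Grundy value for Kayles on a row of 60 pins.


Kayles: a move removes 1 or 2 adjacent pins from a contiguous row.
Removing pins from a row of k leaves two independent rows (a, b) with a + b = k - 1 (one pin) or a + b = k - 2 (two pins); an end removal gives a = 0.
By Sprague-Grundy, G(k) = mex{ G(a) XOR G(b) } over all these splits. G(0) = 0.
G(1): splits (0,0):0^0=0 -> mex({0}) = 1
G(2): splits (0,1):0^1=1 (0,0):0^0=0 -> mex({0, 1}) = 2
G(3): splits (0,2):0^2=2 (1,1):1^1=0 (0,1):0^1=1 -> mex({0, 1, 2}) = 3
G(4): splits (0,3):0^3=3 (1,2):1^2=3 (0,2):0^2=2 (1,1):1^1=0 -> mex({0, 2, 3}) = 1
G(5): splits (0,4):0^1=1 (1,3):1^3=2 (2,2):2^2=0 (0,3):0^3=3 (1,2):1^2=3 -> mex({0, 1, 2, 3}) = 4
G(6) = mex({0, 1, 2, 4}) = 3
G(7) = mex({0, 1, 3, 4, 5}) = 2
G(8) = mex({0, 2, 3, 5, 6}) = 1
G(9) = mex({0, 1, 2, 3, 6, 7}) = 4
G(10) = mex({0, 1, 3, 4, 5, 7}) = 2
G(11) = mex({0, 1, 2, 3, 4, 5}) = 6
G(12) = mex({0, 1, 2, 3, 5, 6, 7}) = 4
G(13) = mex({0, 2, 3, 4, 6, 7}) = 1
G(14) = mex({0, 1, 4, 5, 6, 7}) = 2
G(15) = mex({0, 1, 2, 3, 4, 5, 6}) = 7
G(16) = mex({0, 2, 3, 5, 6, 7}) = 1
G(17) = mex({0, 1, 2, 3, 5, 6, 7}) = 4
G(18) = mex({0, 1, 2, 4, 5, 6}) = 3
G(19) = mex({0, 1, 3, 4, 5, 7}) = 2
G(20) = mex({0, 2, 3, 4, 5, 6, 7}) = 1
G(21) = mex({0, 1, 2, 3, 5, 6, 7}) = 4
G(22) = mex({0, 1, 2, 3, 4, 5, 7}) = 6
G(23) = mex({0, 1, 2, 3, 4, 5, 6}) = 7
G(24) = mex({0, 1, 2, 3, 5, 6, 7}) = 4
G(25) = mex({0, 2, 3, 4, 6, 7}) = 1
G(26) = mex({0, 1, 3, 4, 5, 6, 7}) = 2
G(27) = mex({0, 1, 2, 3, 4, 5, 6, 7}) = 8
G(28) = mex({0, 1, 2, 3, 4, 6, 7, 8}) = 5
G(29) = mex({0, 1, 2, 3, 5, 6, 7, 8, 9}) = 4
G(30) = mex({0, 1, 2, 3, 4, 5, 6, 9, 10}) = 7
G(31) = mex({0, 1, 3, 4, 5, 7, 10, 11}) = 2
G(32) = mex({0, 2, 3, 4, 5, 6, 7, 9, 11}) = 1
G(33) = mex({0, 1, 2, 3, 4, 5, 6, 7, 9, 12}) = 8
G(34) = mex({0, 1, 2, 3, 4, 5, 7, 8, 11, 12}) = 6
G(35) = mex({0, 1, 2, 3, 4, 5, 6, 8, 9, 10, 11}) = 7
G(36) = mex({0, 1, 2, 3, 5, 6, 7, 9, 10}) = 4
G(37) = mex({0, 2, 3, 4, 6, 7, 9, 10, 11, 12}) = 1
G(38) = mex({0, 1, 3, 4, 5, 6, 7, 9, 10, 11, 12}) = 2
G(39) = mex({0, 1, 2, 4, 5, 6, 7, 9, 10, 12, 14}) = 3
G(40) = mex({0, 2, 3, 4, 6, 7, 11, 12, 14}) = 1
G(41) = mex({0, 1, 2, 3, 5, 6, 7, 9, 10, 11, 12}) = 4
G(42) = mex({0, 1, 2, 3, 4, 5, 6, 9, 10}) = 7
G(43) = mex({0, 1, 3, 4, 5, 7, 9, 10, 12, 15}) = 2
G(44) = mex({0, 2, 3, 4, 5, 6, 7, 9, 10, 12, 15}) = 1
G(45) = mex({0, 1, 2, 3, 4, 5, 6, 7, 9, 10, 12, 14}) = 8
G(46) = mex({0, 1, 3, 4, 5, 7, 8, 11, 12, 14}) = 2
G(47) = mex({0, 1, 2, 3, 4, 5, 6, 8, 9, 10, 11, 12}) = 7
G(48) = mex({0, 1, 2, 3, 5, 6, 7, 9, 10}) = 4
G(49) = mex({0, 2, 3, 4, 6, 7, 9, 10, 11, 12, 15}) = 1
G(50) = mex({0, 1, 4, 5, 6, 7, 9, 11, 12, 14, 15}) = 2
G(51) = mex({0, 1, 2, 3, 4, 5, 6, 7, 9, 12, 14, 15}) = 8
G(52) = mex({0, 2, 3, 4, 5, 6, 7, 8, 11, 12, 15}) = 1
G(53) = mex({0, 1, 2, 3, 5, 6, 7, 8, 9, 10, 11, 12}) = 4
G(54) = mex({0, 1, 2, 3, 4, 5, 6, 9, 10}) = 7
G(55) = mex({0, 1, 3, 4, 5, 7, 9, 10, 11, 12}) = 2
G(56) = mex({0, 2, 3, 4, 5, 6, 7, 9, 10, 11, 12, 13, 14}) = 1
G(57) = mex({0, 1, 2, 3, 5, 6, 7, 9, 10, 12, 13, 14, 15}) = 4
G(58) = mex({0, 1, 3, 4, 5, 7, 11, 12, 14, 15}) = 2
G(59) = mex({0, 1, 2, 3, 4, 5, 6, 9, 10, 11, 12, 15}) = 7
G(60) = mex({0, 1, 2, 3, 5, 6, 7, 9, 10}) = 4
Therefore G(60) = 4.

4
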